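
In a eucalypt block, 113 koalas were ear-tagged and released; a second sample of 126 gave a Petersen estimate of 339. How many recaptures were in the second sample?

R = 42

From N = M·C/R: R = M·C / N = 113·126 / 339 = 14238 / 339 = 42.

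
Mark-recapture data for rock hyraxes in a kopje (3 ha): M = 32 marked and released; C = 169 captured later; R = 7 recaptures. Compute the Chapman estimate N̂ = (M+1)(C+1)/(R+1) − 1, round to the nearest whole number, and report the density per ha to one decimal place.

density ≈ 233.3 rock hyraxes per ha

N̂ = 33·170/8 − 1 = 5610/8 − 1 ≈ 700.2 → 700
Density = N̂ / area = 700 / 3 ≈ 233.33 → 233.3 per ha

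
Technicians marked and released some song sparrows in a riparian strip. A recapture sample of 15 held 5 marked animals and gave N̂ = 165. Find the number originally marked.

From N = M·C/R: M = N·R / C = 165·5 / 15 = 825 / 15 = 55.

M = 55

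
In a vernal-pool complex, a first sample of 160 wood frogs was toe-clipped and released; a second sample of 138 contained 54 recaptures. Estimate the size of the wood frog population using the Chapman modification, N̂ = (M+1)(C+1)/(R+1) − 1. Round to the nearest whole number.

N ≈ 406

N̂ = (160+1)(138+1)/(54+1) − 1 = 161·139/55 − 1
= 22379/55 − 1 ≈ 406.9 − 1 ≈ 405.9 → 406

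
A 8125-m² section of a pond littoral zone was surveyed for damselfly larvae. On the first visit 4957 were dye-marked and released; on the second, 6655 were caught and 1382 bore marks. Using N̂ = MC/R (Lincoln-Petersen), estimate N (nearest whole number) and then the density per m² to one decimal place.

density ≈ 2.9 damselfly larvae per m²

N̂ = 4957·6655/1382 = 32988835/1382 ≈ 23870.4 → 23870
Density = N̂ / area = 23870 / 8125 ≈ 2.94 → 2.9 per m²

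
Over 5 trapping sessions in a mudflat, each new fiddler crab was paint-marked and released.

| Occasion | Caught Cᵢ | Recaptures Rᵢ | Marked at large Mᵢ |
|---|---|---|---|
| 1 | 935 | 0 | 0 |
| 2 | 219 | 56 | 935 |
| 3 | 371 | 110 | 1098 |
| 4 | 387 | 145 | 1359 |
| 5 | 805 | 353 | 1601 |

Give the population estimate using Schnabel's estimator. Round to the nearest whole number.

Σ MᵢCᵢ = 0·935 + 935·219 + 1098·371 + 1359·387 + 1601·805 = 0 + 204765 + 407358 + 525933 + 1288805 = 2426861
Σ Rᵢ = 0 + 56 + 110 + 145 + 353 = 664
N̂ = 2426861 / 664 ≈ 3654.9 → 3655

N ≈ 3655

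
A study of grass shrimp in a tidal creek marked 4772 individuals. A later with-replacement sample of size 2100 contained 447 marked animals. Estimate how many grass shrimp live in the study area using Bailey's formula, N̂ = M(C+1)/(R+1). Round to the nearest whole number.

N̂ = 4772·(2100+1)/(447+1) = 4772·2101/448 = 10025972/448 ≈ 22379.4 → 22379

N ≈ 22,379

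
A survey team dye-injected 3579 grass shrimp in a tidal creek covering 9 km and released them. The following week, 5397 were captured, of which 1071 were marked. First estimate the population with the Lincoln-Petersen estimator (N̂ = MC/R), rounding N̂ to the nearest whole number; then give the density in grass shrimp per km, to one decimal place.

density ≈ 2003.9 grass shrimp per km

N̂ = 3579·5397/1071 = 19315863/1071 ≈ 18035.4 → 18035
Density = N̂ / area = 18035 / 9 ≈ 2003.89 → 2003.9 per km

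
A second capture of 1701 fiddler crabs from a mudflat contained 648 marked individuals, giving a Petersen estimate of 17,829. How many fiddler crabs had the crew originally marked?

From N = M·C/R: M = N·R / C = 17829·648 / 1701 = 11553192 / 1701 = 6792.

M = 6792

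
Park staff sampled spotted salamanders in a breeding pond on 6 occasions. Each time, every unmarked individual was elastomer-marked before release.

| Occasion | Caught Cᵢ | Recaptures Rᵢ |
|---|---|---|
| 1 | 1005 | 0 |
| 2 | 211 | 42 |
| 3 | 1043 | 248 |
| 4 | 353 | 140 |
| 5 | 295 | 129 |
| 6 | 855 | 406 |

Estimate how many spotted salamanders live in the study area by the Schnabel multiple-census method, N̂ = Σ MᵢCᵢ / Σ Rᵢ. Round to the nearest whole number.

Marked at large before each occasion: Mᵢ = Σⱼ<ᵢ (Cⱼ − Rⱼ) → M1=0, M2=1005, M3=1174, M4=1969, M5=2182, M6=2348
Σ MᵢCᵢ = 0·1005 + 1005·211 + 1174·1043 + 1969·353 + 2182·295 + 2348·855 = 0 + 212055 + 1224482 + 695057 + 643690 + 2007540 = 4782824
Σ Rᵢ = 0 + 42 + 248 + 140 + 129 + 406 = 965
N̂ = 4782824 / 965 ≈ 4956.3 → 4956

N ≈ 4956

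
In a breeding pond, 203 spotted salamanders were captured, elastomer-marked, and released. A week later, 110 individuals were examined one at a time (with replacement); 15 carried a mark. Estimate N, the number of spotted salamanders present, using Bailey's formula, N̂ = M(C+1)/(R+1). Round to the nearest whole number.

N ≈ 1408

N̂ = 203·(110+1)/(15+1) = 203·111/16 = 22533/16 ≈ 1408.3 → 1408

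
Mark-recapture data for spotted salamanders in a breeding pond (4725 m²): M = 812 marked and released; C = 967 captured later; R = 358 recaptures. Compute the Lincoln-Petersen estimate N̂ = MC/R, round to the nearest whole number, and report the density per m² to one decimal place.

density ≈ 0.5 spotted salamanders per m²

N̂ = 812·967/358 = 785204/358 ≈ 2193.3 → 2193
Density = N̂ / area = 2193 / 4725 ≈ 0.46 → 0.5 per m²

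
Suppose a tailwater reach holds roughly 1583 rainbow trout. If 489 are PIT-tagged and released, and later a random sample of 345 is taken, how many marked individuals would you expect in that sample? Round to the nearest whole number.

The marked fraction of the population is 489/1583, so in a sample of 345 expect C·(M/N) marked.
E[R] = 489 × 345 / 1583 = 168705 / 1583 ≈ 106.6 → 107

expected recaptures ≈ 107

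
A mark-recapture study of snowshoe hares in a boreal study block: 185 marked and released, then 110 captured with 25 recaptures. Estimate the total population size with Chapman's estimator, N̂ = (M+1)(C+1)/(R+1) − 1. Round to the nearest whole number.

N̂ = (185+1)(110+1)/(25+1) − 1 = 186·111/26 − 1
= 20646/26 − 1 ≈ 794.1 − 1 ≈ 793.1 → 793

N ≈ 793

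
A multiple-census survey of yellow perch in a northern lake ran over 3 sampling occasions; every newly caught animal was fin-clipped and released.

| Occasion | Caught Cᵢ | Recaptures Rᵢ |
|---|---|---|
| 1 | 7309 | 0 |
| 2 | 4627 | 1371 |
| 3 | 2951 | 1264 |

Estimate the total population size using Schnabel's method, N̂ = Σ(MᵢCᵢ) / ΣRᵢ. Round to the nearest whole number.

N ≈ 24,666

Marked at large before each occasion: Mᵢ = Σⱼ<ᵢ (Cⱼ − Rⱼ) → M1=0, M2=7309, M3=10565
Σ MᵢCᵢ = 0·7309 + 7309·4627 + 10565·2951 = 0 + 33818743 + 31177315 = 64996058
Σ Rᵢ = 0 + 1371 + 1264 = 2635
N̂ = 64996058 / 2635 ≈ 24666.4 → 24666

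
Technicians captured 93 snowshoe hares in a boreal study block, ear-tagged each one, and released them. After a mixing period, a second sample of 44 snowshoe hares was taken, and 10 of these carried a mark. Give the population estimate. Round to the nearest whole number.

N ≈ 409

If marked individuals mix randomly, R/C ≈ M/N, giving N ≈ M·C/R.
N = (93 × 44) / 10 = 4092 / 10 ≈ 409.2 → 409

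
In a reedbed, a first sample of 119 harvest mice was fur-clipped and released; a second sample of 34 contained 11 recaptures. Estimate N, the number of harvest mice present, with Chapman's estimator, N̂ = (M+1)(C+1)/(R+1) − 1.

N̂ = (119+1)(34+1)/(11+1) − 1 = 120·35/12 − 1
= 4200/12 − 1 = 350 − 1 = 349

N = 349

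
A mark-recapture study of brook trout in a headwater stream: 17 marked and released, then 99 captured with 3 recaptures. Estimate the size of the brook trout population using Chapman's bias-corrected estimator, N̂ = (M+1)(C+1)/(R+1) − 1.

N̂ = (17+1)(99+1)/(3+1) − 1 = 18·100/4 − 1
= 1800/4 − 1 = 450 − 1 = 449

N = 449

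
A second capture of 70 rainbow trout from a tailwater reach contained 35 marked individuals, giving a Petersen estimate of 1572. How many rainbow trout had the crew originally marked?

From N = M·C/R: M = N·R / C = 1572·35 / 70 = 55020 / 70 = 786.

M = 786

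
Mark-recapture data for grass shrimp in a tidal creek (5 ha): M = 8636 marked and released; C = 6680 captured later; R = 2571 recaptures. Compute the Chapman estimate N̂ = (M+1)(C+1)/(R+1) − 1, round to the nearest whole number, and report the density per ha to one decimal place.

N̂ = 8637·6681/2572 − 1 = 57703797/2572 − 1 ≈ 22434.4 → 22434
Density = N̂ / area = 22434 / 5 ≈ 4486.80 → 4486.8 per ha

density ≈ 4486.8 grass shrimp per ha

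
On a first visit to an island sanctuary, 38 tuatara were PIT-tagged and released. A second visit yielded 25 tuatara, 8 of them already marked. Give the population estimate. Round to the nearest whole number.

N ≈ 119

N = (38 × 25) / 8 = 950 / 8 ≈ 118.8 → 119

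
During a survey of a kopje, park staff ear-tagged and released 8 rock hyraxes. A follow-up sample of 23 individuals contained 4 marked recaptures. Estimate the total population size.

N = 46

The marked fraction in the recapture sample should equal the marked fraction in the population: 4/23 = 8/N.
N = (8 × 23) / 4 = 184 / 4 = 46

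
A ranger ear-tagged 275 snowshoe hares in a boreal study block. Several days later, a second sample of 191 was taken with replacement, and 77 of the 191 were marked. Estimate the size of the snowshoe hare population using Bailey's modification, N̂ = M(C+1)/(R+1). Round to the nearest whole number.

N̂ = 275·(191+1)/(77+1) = 275·192/78 = 52800/78 ≈ 676.9 → 677

N ≈ 677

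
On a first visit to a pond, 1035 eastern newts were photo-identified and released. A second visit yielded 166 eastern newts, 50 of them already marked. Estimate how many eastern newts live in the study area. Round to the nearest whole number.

N ≈ 3436

The marked fraction in the recapture sample should equal the marked fraction in the population: 50/166 = 1035/N.
N = (1035 × 166) / 50 = 171810 / 50 ≈ 3436.2 → 3436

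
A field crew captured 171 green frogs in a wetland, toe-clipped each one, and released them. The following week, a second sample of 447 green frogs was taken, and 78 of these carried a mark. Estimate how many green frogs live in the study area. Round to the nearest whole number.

N ≈ 980

N = (171 × 447) / 78 = 76437 / 78 ≈ 980.0 → 980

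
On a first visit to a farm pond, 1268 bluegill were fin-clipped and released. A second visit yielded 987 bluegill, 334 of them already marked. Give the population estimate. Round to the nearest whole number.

N ≈ 3747

Lincoln-Petersen assumes M/N = R/C, so N = M·C / R.
N = (1268 × 987) / 334 = 1251516 / 334 ≈ 3747.1 → 3747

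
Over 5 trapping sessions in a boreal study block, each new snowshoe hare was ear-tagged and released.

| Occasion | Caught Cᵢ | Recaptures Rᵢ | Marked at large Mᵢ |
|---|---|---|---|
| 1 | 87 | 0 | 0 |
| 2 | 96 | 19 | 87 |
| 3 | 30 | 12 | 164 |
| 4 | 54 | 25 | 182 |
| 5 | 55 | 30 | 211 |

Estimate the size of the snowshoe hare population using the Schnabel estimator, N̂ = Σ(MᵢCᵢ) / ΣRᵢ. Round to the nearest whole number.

N ≈ 404

Σ MᵢCᵢ = 0·87 + 87·96 + 164·30 + 182·54 + 211·55 = 0 + 8352 + 4920 + 9828 + 11605 = 34705
Σ Rᵢ = 0 + 19 + 12 + 25 + 30 = 86
N̂ = 34705 / 86 ≈ 403.5 → 404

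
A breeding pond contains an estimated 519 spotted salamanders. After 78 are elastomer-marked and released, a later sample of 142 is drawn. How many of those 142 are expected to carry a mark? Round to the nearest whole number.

The marked fraction of the population is 78/519, so in a sample of 142 expect C·(M/N) marked.
E[R] = 78 × 142 / 519 = 11076 / 519 ≈ 21.3 → 21

expected recaptures ≈ 21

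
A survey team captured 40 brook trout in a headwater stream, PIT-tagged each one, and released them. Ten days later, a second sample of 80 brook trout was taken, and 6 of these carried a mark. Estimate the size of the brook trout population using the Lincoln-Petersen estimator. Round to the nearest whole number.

N ≈ 533

N = (40 × 80) / 6 = 3200 / 6 ≈ 533.3 → 533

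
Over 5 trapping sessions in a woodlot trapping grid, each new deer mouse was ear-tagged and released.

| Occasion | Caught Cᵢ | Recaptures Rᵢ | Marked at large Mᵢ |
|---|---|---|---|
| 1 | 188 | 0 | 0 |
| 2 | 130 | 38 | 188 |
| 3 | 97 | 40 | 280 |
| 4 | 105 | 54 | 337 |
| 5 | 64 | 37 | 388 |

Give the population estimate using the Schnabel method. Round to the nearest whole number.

Σ MᵢCᵢ = 0·188 + 188·130 + 280·97 + 337·105 + 388·64 = 0 + 24440 + 27160 + 35385 + 24832 = 111817
Σ Rᵢ = 0 + 38 + 40 + 54 + 37 = 169
N̂ = 111817 / 169 ≈ 661.6 → 662

N ≈ 662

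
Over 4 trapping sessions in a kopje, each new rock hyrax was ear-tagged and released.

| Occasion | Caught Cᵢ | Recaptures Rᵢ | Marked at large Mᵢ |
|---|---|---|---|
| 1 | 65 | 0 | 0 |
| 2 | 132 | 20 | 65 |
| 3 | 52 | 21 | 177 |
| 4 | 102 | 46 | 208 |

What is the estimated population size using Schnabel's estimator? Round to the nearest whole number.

Σ MᵢCᵢ = 0·65 + 65·132 + 177·52 + 208·102 = 0 + 8580 + 9204 + 21216 = 39000
Σ Rᵢ = 0 + 20 + 21 + 46 = 87
N̂ = 39000 / 87 ≈ 448.3 → 448

N ≈ 448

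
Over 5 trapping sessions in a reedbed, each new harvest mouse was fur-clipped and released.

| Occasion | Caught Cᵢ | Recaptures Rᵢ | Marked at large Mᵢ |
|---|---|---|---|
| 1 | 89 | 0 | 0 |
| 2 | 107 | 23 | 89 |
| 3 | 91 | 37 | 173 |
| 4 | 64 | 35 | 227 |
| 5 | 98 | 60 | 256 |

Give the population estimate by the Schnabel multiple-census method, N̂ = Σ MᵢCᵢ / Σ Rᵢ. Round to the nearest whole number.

Σ MᵢCᵢ = 0·89 + 89·107 + 173·91 + 227·64 + 256·98 = 0 + 9523 + 15743 + 14528 + 25088 = 64882
Σ Rᵢ = 0 + 23 + 37 + 35 + 60 = 155
N̂ = 64882 / 155 ≈ 418.6 → 419

N ≈ 419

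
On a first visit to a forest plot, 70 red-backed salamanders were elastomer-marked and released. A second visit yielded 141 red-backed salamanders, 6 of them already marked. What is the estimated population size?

N = 1645

N = (70 × 141) / 6 = 9870 / 6 = 1645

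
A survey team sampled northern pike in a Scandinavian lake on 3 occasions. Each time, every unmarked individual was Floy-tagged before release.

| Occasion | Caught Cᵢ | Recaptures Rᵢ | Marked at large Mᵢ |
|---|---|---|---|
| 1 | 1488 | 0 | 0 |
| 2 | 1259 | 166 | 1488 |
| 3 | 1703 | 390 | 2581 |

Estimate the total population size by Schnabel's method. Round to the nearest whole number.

Σ MᵢCᵢ = 0·1488 + 1488·1259 + 2581·1703 = 0 + 1873392 + 4395443 = 6268835
Σ Rᵢ = 0 + 166 + 390 = 556
N̂ = 6268835 / 556 ≈ 11274.9 → 11275

N ≈ 11,275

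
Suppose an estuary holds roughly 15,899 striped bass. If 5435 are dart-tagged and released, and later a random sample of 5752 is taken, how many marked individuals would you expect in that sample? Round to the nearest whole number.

The marked fraction of the population is 5435/15899, so in a sample of 5752 expect C·(M/N) marked.
E[R] = 5435 × 5752 / 15899 = 31262120 / 15899 ≈ 1966.3 → 1966

expected recaptures ≈ 1966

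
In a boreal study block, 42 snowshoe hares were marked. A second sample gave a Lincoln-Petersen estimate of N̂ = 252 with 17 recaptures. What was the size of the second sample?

C = 102

From N = M·C/R: C = N·R / M = 252·17 / 42 = 4284 / 42 = 102.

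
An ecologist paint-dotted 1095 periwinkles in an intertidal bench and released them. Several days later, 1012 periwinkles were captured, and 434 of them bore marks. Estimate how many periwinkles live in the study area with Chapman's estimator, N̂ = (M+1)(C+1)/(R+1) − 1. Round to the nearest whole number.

N ≈ 2551

N̂ = (1095+1)(1012+1)/(434+1) − 1 = 1096·1013/435 − 1
= 1110248/435 − 1 ≈ 2552.3 − 1 ≈ 2551.3 → 2551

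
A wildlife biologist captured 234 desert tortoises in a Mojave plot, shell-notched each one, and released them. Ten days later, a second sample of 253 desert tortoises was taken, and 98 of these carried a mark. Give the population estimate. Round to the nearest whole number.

N ≈ 604

N = (234 × 253) / 98 = 59202 / 98 ≈ 604.1 → 604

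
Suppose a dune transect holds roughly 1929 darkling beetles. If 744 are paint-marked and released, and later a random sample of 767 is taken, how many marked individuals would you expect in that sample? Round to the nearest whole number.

expected recaptures ≈ 296

The marked fraction of the population is 744/1929, so in a sample of 767 expect C·(M/N) marked.
E[R] = 744 × 767 / 1929 = 570648 / 1929 ≈ 295.8 → 296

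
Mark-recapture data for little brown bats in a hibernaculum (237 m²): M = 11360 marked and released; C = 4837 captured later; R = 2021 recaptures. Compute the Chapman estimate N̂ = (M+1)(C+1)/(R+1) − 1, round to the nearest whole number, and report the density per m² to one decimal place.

N̂ = 11361·4838/2022 − 1 = 54964518/2022 − 1 ≈ 27182.2 → 27182
Density = N̂ / area = 27182 / 237 ≈ 114.69 → 114.7 per m²

density ≈ 114.7 little brown bats per m²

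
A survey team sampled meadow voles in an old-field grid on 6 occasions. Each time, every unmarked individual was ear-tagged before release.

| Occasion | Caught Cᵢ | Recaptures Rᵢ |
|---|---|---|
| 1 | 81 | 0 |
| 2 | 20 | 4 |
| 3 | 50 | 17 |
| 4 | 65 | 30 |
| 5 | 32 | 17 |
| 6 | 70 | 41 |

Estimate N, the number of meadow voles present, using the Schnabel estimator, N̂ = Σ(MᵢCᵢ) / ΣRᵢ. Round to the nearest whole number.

Marked at large before each occasion: Mᵢ = Σⱼ<ᵢ (Cⱼ − Rⱼ) → M1=0, M2=81, M3=97, M4=130, M5=165, M6=180
Σ MᵢCᵢ = 0·81 + 81·20 + 97·50 + 130·65 + 165·32 + 180·70 = 0 + 1620 + 4850 + 8450 + 5280 + 12600 = 32800
Σ Rᵢ = 0 + 4 + 17 + 30 + 17 + 41 = 109
N̂ = 32800 / 109 ≈ 300.9 → 301

N ≈ 301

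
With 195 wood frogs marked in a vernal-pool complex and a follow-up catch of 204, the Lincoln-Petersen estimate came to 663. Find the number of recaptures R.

From N = M·C/R: R = M·C / N = 195·204 / 663 = 39780 / 663 = 60.

R = 60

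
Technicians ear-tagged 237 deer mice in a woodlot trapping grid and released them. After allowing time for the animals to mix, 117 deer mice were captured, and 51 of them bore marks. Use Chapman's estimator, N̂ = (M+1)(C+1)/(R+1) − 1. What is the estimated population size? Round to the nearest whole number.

N̂ = (237+1)(117+1)/(51+1) − 1 = 238·118/52 − 1
= 28084/52 − 1 ≈ 540.1 − 1 ≈ 539.1 → 539

N ≈ 539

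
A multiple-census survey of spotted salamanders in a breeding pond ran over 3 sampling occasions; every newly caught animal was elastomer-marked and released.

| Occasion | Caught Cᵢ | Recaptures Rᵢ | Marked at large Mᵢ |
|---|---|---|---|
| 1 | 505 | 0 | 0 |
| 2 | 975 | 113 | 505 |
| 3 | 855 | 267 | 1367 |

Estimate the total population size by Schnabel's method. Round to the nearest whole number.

Σ MᵢCᵢ = 0·505 + 505·975 + 1367·855 = 0 + 492375 + 1168785 = 1661160
Σ Rᵢ = 0 + 113 + 267 = 380
N̂ = 1661160 / 380 ≈ 4371.47 → 4371

N ≈ 4371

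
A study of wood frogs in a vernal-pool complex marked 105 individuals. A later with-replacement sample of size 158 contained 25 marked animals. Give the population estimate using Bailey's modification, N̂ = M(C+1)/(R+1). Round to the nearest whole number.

N̂ = 105·(158+1)/(25+1) = 105·159/26 = 16695/26 ≈ 642.1 → 642

N ≈ 642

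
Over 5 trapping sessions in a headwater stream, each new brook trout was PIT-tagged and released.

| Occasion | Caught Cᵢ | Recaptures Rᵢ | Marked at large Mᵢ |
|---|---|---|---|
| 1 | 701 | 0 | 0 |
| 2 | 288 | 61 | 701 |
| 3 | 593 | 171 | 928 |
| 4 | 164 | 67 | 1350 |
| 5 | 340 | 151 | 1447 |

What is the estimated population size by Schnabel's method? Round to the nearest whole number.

Σ MᵢCᵢ = 0·701 + 701·288 + 928·593 + 1350·164 + 1447·340 = 0 + 201888 + 550304 + 221400 + 491980 = 1465572
Σ Rᵢ = 0 + 61 + 171 + 67 + 151 = 450
N̂ = 1465572 / 450 ≈ 3256.8 → 3257

N ≈ 3257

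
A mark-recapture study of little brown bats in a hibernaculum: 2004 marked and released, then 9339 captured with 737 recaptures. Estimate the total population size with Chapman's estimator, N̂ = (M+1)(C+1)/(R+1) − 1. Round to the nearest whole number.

N ≈ 25,374

N̂ = (2004+1)(9339+1)/(737+1) − 1 = 2005·9340/738 − 1
= 18726700/738 − 1 ≈ 25374.9 − 1 ≈ 25373.9 → 25374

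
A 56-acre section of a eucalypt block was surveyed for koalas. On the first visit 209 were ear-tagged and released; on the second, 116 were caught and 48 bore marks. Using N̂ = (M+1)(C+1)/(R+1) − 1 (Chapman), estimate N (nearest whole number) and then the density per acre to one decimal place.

N̂ = 210·117/49 − 1 = 24570/49 − 1 ≈ 500.4 → 500
Density = N̂ / area = 500 / 56 ≈ 8.93 → 8.9 per acre

density ≈ 8.9 koalas per acre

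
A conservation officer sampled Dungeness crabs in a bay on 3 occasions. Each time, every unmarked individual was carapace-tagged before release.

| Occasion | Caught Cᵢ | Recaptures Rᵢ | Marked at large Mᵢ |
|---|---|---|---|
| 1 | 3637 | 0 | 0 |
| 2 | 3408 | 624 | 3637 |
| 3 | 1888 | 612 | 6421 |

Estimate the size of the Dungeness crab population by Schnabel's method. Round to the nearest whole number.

N ≈ 19,836

Σ MᵢCᵢ = 0·3637 + 3637·3408 + 6421·1888 = 0 + 12394896 + 12122848 = 24517744
Σ Rᵢ = 0 + 624 + 612 = 1236
N̂ = 24517744 / 1236 ≈ 19836.4 → 19836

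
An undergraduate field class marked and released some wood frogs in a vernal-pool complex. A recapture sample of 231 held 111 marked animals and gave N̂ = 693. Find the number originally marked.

M = 333

From N = M·C/R: M = N·R / C = 693·111 / 231 = 76923 / 231 = 333.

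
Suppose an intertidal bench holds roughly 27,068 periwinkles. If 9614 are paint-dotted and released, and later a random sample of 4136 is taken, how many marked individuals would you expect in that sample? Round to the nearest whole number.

expected recaptures ≈ 1469

The marked fraction of the population is 9614/27068, so in a sample of 4136 expect C·(M/N) marked.
E[R] = 9614 × 4136 / 27068 = 39763504 / 27068 ≈ 1469.0 → 1469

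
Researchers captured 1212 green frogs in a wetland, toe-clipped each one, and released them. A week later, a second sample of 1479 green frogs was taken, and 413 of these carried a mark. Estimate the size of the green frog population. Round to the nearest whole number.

N ≈ 4340

Lincoln-Petersen assumes M/N = R/C, so N = M·C / R.
N = (1212 × 1479) / 413 = 1792548 / 413 ≈ 4340.3 → 4340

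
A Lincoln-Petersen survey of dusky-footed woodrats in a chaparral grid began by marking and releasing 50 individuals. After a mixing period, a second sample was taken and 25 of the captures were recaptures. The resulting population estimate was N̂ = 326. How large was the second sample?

C = 163

From N = M·C/R: C = N·R / M = 326·25 / 50 = 8150 / 50 = 163.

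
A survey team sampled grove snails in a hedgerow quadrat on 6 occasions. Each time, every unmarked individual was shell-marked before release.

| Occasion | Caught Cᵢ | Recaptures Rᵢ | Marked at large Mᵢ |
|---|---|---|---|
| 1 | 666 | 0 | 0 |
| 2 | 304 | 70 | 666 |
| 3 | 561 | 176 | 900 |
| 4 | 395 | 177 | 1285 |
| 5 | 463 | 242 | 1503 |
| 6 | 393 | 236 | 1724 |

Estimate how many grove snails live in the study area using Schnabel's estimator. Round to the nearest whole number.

N ≈ 2873

Σ MᵢCᵢ = 0·666 + 666·304 + 900·561 + 1285·395 + 1503·463 + 1724·393 = 0 + 202464 + 504900 + 507575 + 695889 + 677532 = 2588360
Σ Rᵢ = 0 + 70 + 176 + 177 + 242 + 236 = 901
N̂ = 2588360 / 901 ≈ 2872.8 → 2873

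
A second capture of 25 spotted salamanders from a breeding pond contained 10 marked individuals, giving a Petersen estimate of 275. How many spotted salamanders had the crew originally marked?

From N = M·C/R: M = N·R / C = 275·10 / 25 = 2750 / 25 = 110.

M = 110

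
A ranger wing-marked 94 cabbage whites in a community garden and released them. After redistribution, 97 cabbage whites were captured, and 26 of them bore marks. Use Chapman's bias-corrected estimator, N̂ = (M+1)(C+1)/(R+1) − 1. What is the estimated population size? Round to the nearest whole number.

N ≈ 344

N̂ = (94+1)(97+1)/(26+1) − 1 = 95·98/27 − 1
= 9310/27 − 1 ≈ 344.8 − 1 ≈ 343.8 → 344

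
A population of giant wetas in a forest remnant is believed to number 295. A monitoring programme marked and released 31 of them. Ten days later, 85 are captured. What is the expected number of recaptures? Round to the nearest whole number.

expected recaptures ≈ 9

The marked fraction of the population is 31/295, so in a sample of 85 expect C·(M/N) marked.
E[R] = 31 × 85 / 295 = 2635 / 295 ≈ 8.9 → 9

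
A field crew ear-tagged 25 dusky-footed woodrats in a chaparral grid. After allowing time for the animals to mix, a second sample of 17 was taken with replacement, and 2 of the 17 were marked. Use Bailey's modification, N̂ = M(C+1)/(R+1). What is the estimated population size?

N = 150

N̂ = 25·(17+1)/(2+1) = 25·18/3 = 450/3 = 150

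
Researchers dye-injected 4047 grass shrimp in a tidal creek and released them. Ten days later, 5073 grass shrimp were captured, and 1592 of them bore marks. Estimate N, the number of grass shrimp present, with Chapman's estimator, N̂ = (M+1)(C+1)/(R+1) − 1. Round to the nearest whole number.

N̂ = (4047+1)(5073+1)/(1592+1) − 1 = 4048·5074/1593 − 1
= 20539552/1593 − 1 ≈ 12893.6 − 1 ≈ 12892.6 → 12893

N ≈ 12,893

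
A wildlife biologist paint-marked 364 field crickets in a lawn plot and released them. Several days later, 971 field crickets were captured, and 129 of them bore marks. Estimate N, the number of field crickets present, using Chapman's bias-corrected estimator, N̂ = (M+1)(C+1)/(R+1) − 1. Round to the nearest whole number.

N̂ = (364+1)(971+1)/(129+1) − 1 = 365·972/130 − 1
= 354780/130 − 1 ≈ 2729.1 − 1 ≈ 2728.1 → 2728

N ≈ 2728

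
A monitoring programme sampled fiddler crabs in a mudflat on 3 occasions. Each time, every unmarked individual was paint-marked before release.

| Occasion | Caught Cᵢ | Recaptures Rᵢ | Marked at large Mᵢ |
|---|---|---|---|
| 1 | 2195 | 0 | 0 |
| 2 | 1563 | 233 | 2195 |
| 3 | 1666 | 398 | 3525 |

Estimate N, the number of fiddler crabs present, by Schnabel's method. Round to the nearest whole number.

Σ MᵢCᵢ = 0·2195 + 2195·1563 + 3525·1666 = 0 + 3430785 + 5872650 = 9303435
Σ Rᵢ = 0 + 233 + 398 = 631
N̂ = 9303435 / 631 ≈ 14744.0 → 14744

N ≈ 14,744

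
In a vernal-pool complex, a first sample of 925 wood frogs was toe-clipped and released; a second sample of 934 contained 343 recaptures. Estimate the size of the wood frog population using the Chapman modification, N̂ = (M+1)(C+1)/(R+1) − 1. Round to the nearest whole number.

N̂ = (925+1)(934+1)/(343+1) − 1 = 926·935/344 − 1
= 865810/344 − 1 ≈ 2516.9 − 1 ≈ 2515.9 → 2516

N ≈ 2516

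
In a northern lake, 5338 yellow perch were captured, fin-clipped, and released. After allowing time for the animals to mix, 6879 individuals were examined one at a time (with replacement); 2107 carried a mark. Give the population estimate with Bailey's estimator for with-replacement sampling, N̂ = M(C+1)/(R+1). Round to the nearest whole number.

N ≈ 17,422

N̂ = 5338·(6879+1)/(2107+1) = 5338·6880/2108 = 36725440/2108 ≈ 17421.9 → 17422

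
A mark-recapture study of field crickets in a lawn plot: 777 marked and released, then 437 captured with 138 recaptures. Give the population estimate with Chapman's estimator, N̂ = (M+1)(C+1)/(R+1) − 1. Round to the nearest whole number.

N̂ = (777+1)(437+1)/(138+1) − 1 = 778·438/139 − 1
= 340764/139 − 1 ≈ 2451.5 − 1 ≈ 2450.5 → 2451

N ≈ 2451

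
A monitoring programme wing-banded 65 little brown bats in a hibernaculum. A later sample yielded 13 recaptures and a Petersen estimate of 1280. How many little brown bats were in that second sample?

C = 256

From N = M·C/R: C = N·R / M = 1280·13 / 65 = 16640 / 65 = 256.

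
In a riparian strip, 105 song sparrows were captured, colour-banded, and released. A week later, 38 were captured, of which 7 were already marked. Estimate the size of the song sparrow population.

N = 570

If marked individuals mix randomly, R/C ≈ M/N, giving N ≈ M·C/R.
N = (105 × 38) / 7 = 3990 / 7 = 570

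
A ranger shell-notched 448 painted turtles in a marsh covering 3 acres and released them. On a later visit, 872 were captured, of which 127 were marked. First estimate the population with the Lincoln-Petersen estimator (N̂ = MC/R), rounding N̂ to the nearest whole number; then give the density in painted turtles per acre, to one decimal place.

density ≈ 1025.3 painted turtles per acre

N̂ = 448·872/127 = 390656/127 ≈ 3076.0 → 3076
Density = N̂ / area = 3076 / 3 ≈ 1025.33 → 1025.3 per acre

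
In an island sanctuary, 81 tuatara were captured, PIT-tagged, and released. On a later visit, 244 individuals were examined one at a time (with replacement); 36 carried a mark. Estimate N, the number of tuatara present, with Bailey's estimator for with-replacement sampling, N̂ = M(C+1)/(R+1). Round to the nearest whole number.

N̂ = 81·(244+1)/(36+1) = 81·245/37 = 19845/37 ≈ 536.4 → 536

N ≈ 536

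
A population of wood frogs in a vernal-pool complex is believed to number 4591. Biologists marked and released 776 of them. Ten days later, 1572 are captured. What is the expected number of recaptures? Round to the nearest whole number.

The marked fraction of the population is 776/4591, so in a sample of 1572 expect C·(M/N) marked.
E[R] = 776 × 1572 / 4591 = 1219872 / 4591 ≈ 265.7 → 266

expected recaptures ≈ 266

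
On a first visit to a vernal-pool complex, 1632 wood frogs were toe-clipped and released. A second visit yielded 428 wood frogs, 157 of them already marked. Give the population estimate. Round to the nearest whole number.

The marked fraction in the recapture sample should equal the marked fraction in the population: 157/428 = 1632/N.
N = (1632 × 428) / 157 = 698496 / 157 ≈ 4449.0 → 4449

N ≈ 4449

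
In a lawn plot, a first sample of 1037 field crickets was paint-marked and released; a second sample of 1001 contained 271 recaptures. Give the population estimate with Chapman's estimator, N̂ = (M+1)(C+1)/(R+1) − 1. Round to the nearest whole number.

N̂ = (1037+1)(1001+1)/(271+1) − 1 = 1038·1002/272 − 1
= 1040076/272 − 1 ≈ 3823.8 − 1 ≈ 3822.8 → 3823

N ≈ 3823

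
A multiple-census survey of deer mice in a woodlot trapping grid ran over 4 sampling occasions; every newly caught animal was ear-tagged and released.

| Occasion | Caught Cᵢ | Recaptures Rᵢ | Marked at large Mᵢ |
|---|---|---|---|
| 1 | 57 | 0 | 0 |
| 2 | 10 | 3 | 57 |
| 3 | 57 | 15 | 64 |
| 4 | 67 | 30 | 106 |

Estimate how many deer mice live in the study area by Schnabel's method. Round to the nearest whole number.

Σ MᵢCᵢ = 0·57 + 57·10 + 64·57 + 106·67 = 0 + 570 + 3648 + 7102 = 11320
Σ Rᵢ = 0 + 3 + 15 + 30 = 48
N̂ = 11320 / 48 ≈ 235.8 → 236

N ≈ 236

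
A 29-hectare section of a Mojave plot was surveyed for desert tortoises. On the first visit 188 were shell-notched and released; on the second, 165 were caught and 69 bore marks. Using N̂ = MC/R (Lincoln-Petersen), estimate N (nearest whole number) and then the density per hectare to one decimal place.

density ≈ 15.5 desert tortoises per hectare

N̂ = 188·165/69 = 31020/69 ≈ 449.6 → 450
Density = N̂ / area = 450 / 29 ≈ 15.52 → 15.5 per hectare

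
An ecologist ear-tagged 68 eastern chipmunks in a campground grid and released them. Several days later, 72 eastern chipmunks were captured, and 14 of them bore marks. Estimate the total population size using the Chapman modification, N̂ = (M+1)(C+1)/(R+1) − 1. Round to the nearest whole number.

N̂ = (68+1)(72+1)/(14+1) − 1 = 69·73/15 − 1
= 5037/15 − 1 ≈ 335.8 − 1 ≈ 334.8 → 335

N ≈ 335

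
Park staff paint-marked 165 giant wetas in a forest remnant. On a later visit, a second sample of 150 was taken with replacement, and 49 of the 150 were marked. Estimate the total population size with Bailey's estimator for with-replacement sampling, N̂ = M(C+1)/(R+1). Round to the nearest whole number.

N ≈ 498

N̂ = 165·(150+1)/(49+1) = 165·151/50 = 24915/50 ≈ 498.3 → 498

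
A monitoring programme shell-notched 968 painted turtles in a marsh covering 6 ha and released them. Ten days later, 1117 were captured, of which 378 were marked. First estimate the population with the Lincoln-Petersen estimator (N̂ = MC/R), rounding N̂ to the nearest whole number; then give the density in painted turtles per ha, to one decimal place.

density ≈ 476.7 painted turtles per ha

N̂ = 968·1117/378 = 1081256/378 ≈ 2860.47 → 2860
Density = N̂ / area = 2860 / 6 ≈ 476.67 → 476.7 per ha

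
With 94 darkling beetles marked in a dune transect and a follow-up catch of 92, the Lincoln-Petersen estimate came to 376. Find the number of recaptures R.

R = 23

From N = M·C/R: R = M·C / N = 94·92 / 376 = 8648 / 376 = 23.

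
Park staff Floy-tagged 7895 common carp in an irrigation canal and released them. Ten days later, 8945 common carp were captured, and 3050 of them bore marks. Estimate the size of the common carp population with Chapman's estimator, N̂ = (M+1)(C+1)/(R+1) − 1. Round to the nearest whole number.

N̂ = (7895+1)(8945+1)/(3050+1) − 1 = 7896·8946/3051 − 1
= 70637616/3051 − 1 ≈ 23152.3 − 1 ≈ 23151.3 → 23151

N ≈ 23,151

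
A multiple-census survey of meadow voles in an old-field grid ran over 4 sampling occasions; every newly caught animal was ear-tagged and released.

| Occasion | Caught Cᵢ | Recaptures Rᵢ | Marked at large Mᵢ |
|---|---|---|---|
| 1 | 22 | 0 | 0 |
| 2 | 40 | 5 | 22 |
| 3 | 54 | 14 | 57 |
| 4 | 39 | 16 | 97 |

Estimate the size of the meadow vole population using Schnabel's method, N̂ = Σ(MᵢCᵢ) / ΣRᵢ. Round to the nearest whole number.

Σ MᵢCᵢ = 0·22 + 22·40 + 57·54 + 97·39 = 0 + 880 + 3078 + 3783 = 7741
Σ Rᵢ = 0 + 5 + 14 + 16 = 35
N̂ = 7741 / 35 ≈ 221.2 → 221

N ≈ 221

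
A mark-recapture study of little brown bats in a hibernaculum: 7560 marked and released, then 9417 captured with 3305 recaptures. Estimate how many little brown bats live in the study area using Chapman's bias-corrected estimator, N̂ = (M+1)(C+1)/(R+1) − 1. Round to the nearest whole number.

N ≈ 21,538

N̂ = (7560+1)(9417+1)/(3305+1) − 1 = 7561·9418/3306 − 1
= 71209498/3306 − 1 ≈ 21539.47 − 1 ≈ 21538.47 → 21538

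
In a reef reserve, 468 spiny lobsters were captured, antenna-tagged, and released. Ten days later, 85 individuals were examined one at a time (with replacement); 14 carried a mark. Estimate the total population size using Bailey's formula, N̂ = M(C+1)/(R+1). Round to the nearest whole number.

N ≈ 2683

N̂ = 468·(85+1)/(14+1) = 468·86/15 = 40248/15 ≈ 2683.2 → 2683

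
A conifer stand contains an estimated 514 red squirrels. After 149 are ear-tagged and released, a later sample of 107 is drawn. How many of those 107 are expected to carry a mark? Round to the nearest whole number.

expected recaptures ≈ 31

The marked fraction of the population is 149/514, so in a sample of 107 expect C·(M/N) marked.
E[R] = 149 × 107 / 514 = 15943 / 514 ≈ 31.0 → 31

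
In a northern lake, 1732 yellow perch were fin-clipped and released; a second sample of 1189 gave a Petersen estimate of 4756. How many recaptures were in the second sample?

R = 433

From N = M·C/R: R = M·C / N = 1732·1189 / 4756 = 2059348 / 4756 = 433.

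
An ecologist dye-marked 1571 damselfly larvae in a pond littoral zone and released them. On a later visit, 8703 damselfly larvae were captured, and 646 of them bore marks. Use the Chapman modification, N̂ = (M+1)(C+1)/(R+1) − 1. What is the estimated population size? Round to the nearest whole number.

N ≈ 21,147

N̂ = (1571+1)(8703+1)/(646+1) − 1 = 1572·8704/647 − 1
= 13682688/647 − 1 ≈ 21147.9 − 1 ≈ 21146.9 → 21147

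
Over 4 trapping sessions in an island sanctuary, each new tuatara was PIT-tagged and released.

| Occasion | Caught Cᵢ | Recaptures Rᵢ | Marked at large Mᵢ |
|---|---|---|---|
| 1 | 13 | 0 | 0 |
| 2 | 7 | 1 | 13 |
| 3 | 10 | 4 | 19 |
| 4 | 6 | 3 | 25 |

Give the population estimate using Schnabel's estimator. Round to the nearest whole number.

N ≈ 54

Σ MᵢCᵢ = 0·13 + 13·7 + 19·10 + 25·6 = 0 + 91 + 190 + 150 = 431
Σ Rᵢ = 0 + 1 + 4 + 3 = 8
N̂ = 431 / 8 ≈ 53.9 → 54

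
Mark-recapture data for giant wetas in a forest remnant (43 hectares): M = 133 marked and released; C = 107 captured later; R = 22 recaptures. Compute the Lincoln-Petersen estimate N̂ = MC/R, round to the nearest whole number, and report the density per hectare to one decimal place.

density ≈ 15.0 giant wetas per hectare

N̂ = 133·107/22 = 14231/22 ≈ 646.9 → 647
Density = N̂ / area = 647 / 43 ≈ 15.047 → 15.0 per hectare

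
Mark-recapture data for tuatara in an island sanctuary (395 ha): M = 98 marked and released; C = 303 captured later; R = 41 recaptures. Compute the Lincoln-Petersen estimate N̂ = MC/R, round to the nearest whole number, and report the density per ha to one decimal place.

density ≈ 1.8 tuatara per ha

N̂ = 98·303/41 = 29694/41 ≈ 724.2 → 724
Density = N̂ / area = 724 / 395 ≈ 1.83 → 1.8 per ha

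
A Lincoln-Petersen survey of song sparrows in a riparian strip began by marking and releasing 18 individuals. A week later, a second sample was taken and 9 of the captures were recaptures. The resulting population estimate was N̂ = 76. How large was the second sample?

From N = M·C/R: C = N·R / M = 76·9 / 18 = 684 / 18 = 38.

C = 38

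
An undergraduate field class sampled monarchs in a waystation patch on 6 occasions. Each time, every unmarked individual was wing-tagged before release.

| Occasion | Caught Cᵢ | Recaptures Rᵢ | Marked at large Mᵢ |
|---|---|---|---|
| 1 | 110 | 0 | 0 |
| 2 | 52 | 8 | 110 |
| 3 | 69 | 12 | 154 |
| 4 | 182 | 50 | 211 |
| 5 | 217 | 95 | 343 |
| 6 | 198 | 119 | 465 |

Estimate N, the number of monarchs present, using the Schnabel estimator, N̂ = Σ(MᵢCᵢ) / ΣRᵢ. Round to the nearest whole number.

Σ MᵢCᵢ = 0·110 + 110·52 + 154·69 + 211·182 + 343·217 + 465·198 = 0 + 5720 + 10626 + 38402 + 74431 + 92070 = 221249
Σ Rᵢ = 0 + 8 + 12 + 50 + 95 + 119 = 284
N̂ = 221249 / 284 ≈ 779.0 → 779

N ≈ 779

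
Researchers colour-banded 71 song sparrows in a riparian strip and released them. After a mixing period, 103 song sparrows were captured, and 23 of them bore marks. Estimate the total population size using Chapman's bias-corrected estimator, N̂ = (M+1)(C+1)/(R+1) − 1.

N = 311

N̂ = (71+1)(103+1)/(23+1) − 1 = 72·104/24 − 1
= 7488/24 − 1 = 312 − 1 = 311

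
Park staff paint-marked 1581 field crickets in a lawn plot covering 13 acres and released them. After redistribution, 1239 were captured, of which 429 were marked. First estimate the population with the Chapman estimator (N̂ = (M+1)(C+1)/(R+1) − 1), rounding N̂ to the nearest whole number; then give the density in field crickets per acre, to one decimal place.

N̂ = 1582·1240/430 − 1 = 1961680/430 − 1 ≈ 4561.0 → 4561
Density = N̂ / area = 4561 / 13 ≈ 350.846 → 350.8 per acre

density ≈ 350.8 field crickets per acre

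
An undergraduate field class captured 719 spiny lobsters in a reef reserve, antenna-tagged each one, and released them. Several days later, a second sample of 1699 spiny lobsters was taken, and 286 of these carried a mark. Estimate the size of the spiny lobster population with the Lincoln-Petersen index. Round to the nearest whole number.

N = (719 × 1699) / 286 = 1221581 / 286 ≈ 4271.3 → 4271

N ≈ 4271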